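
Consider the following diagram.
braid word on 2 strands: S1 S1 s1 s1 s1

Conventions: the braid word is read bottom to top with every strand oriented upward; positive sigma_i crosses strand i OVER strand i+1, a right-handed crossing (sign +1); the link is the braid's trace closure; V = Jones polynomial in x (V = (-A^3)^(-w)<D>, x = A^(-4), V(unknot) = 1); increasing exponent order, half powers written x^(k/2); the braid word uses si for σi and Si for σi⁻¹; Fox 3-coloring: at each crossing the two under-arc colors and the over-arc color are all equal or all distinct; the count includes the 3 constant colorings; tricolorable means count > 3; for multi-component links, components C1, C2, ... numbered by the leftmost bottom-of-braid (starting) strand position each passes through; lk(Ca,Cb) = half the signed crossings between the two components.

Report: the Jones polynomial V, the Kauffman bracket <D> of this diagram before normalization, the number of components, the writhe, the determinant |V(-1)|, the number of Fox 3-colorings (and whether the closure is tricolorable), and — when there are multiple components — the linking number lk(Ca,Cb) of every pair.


V = 1
<D> = -A^3 (w = +1)
1 component over 5 crossings, w = +1
3 Fox colorings among 3^5, |V(-1)| = 1: not tricolorable
why: a (2,1) torus form — a single generator 1 times


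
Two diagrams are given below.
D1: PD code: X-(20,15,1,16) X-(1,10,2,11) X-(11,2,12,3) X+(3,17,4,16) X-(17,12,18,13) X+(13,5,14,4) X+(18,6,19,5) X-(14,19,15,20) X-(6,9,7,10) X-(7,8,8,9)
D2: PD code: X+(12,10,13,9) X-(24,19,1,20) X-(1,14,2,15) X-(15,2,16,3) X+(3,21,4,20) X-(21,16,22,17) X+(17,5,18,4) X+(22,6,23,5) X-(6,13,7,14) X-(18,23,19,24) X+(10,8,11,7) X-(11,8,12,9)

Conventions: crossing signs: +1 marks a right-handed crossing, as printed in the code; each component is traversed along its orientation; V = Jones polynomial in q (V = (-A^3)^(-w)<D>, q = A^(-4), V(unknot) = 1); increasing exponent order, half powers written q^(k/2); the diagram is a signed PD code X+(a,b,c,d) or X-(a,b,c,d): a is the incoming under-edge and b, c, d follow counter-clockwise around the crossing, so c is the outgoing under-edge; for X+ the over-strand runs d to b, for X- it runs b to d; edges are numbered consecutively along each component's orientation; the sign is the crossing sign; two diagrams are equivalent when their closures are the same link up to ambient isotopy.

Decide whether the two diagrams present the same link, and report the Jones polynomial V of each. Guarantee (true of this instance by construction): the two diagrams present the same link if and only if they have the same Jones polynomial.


equivalent: yes
V(D1) = q^-5 - 2q^-4 + 2q^-3 - 2q^-2 + 2q^-1 - 1 + q  (w -4, c 10, <D> = A^-16 - A^-12 + 2A^-8 - 2A^-4 + 2 - 2A^4 + A^8)
V(D2) = q^-5 - 2q^-4 + 2q^-3 - 2q^-2 + 2q^-1 - 1 + q  (w -2, c 12, <D> = A^-10 - A^-6 + 2A^-2 - 2A^2 + 2A^6 - 2A^10 + A^14)
why: all 2 diagrams share one V(q), hence one class


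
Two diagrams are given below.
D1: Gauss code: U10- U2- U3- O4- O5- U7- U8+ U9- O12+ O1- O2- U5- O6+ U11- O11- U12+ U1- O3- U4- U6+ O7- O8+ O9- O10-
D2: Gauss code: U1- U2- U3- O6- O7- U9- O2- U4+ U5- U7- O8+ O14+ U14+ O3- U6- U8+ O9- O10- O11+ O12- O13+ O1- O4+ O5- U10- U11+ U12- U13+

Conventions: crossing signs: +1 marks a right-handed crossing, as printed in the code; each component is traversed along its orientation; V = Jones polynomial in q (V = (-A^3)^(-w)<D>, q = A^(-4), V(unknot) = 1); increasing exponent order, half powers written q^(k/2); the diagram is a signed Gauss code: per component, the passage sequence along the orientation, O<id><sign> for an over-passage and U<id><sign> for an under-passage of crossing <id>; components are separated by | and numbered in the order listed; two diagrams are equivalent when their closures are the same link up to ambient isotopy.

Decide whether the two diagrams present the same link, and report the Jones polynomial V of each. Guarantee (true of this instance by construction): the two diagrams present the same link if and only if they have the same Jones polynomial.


equivalent: yes
V(D1) = -q^-6 + q^-5 - q^-4 + 2q^-3 - q^-2 + q^-1  (w -6, c 12, <D> = A^-14 - A^-10 + 2A^-6 - A^-2 + A^2 - A^6)
V(D2) = -q^-6 + q^-5 - q^-4 + 2q^-3 - q^-2 + q^-1  [14 crossings, <D> = A^-8 - A^-4 + 2 - A^4 + A^8 - A^12, w = -4]
key observation: from 12 to 14 crossings by R-moves: one link, two diagrams


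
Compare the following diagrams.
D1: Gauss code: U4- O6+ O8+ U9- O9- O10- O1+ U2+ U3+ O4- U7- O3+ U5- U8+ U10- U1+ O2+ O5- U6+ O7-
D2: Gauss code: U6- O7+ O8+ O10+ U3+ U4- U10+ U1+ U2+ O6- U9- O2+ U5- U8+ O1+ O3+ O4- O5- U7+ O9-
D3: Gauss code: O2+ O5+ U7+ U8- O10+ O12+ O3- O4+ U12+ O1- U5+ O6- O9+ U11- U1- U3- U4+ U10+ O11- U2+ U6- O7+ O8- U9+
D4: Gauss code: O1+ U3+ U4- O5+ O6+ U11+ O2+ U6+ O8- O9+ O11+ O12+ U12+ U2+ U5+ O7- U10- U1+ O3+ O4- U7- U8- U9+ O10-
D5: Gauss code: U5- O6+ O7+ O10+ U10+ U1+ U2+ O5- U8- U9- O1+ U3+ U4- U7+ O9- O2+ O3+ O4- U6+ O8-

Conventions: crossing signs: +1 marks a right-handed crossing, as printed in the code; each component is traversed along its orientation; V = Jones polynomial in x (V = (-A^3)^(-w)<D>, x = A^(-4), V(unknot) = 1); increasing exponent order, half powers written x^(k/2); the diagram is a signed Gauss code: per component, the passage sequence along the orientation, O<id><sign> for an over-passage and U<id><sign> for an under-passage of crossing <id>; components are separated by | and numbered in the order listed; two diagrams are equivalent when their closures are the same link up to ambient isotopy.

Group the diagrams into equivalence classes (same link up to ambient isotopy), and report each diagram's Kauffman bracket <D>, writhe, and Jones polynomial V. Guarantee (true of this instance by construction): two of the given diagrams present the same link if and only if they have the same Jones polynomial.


classes: {D1, D2, D5} | {D3} | {D4}
V(D1) = x^-2 - x^-1 + 2 - 2x + x^2 - x^3 + x^4  [10 crossings, <D> = A^-16 - A^-12 + A^-8 - 2A^-4 + 2 - A^4 + A^8, w = 0]
V(D2) = x^-2 - x^-1 + 2 - 2x + x^2 - x^3 + x^4  (w +2, c 10, <D> = A^-10 - A^-6 + A^-2 - 2A^2 + 2A^6 - A^10 + A^14)
D3 (bracket A^6; 12 crossings at w = +2): V = 1
V(D4) = x + x^3 - x^4  (w +4, c 12, <D> = -A^-4 + 1 + A^8)
D5 (bracket A^-10 - A^-6 + A^-2 - 2A^2 + 2A^6 - A^10 + A^14; 10 crossings at w = +2): V = x^-2 - x^-1 + 2 - 2x + x^2 - x^3 + x^4
note: V(x) takes 3 values over 5 diagrams, fixing the grouping


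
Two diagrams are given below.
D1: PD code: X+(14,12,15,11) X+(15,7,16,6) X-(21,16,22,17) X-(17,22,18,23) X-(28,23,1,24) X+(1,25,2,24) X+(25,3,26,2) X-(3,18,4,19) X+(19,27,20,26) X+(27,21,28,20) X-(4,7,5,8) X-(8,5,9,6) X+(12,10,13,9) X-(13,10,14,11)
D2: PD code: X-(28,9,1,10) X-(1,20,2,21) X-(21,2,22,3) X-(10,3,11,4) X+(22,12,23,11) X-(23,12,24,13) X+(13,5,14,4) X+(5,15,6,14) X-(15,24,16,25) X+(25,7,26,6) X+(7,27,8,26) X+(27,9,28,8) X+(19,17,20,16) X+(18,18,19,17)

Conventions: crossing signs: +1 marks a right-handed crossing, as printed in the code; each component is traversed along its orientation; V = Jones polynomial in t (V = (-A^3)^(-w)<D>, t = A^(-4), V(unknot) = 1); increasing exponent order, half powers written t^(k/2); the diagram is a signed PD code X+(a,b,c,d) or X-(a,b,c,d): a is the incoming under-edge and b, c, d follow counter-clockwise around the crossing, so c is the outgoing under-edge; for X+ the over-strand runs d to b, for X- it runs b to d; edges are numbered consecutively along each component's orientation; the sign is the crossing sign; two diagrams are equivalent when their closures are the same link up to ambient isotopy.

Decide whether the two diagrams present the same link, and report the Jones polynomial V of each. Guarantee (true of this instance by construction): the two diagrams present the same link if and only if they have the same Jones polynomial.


equivalent: yes
V(D1) = -t^-3 + 2t^-2 - 2t^-1 + 3 - 2t + 2t^2 - t^3  (w 0, c 14, <D> = -A^-12 + 2A^-8 - 2A^-4 + 3 - 2A^4 + 2A^8 - A^12)
V(D2) = -t^-3 + 2t^-2 - 2t^-1 + 3 - 2t + 2t^2 - t^3  [14 crossings, <D> = -A^-6 + 2A^-2 - 2A^2 + 3A^6 - 2A^10 + 2A^14 - A^18, w = +2]
key observation: Reidemeister moves carry D1 (14 crossings) to D2 (14)


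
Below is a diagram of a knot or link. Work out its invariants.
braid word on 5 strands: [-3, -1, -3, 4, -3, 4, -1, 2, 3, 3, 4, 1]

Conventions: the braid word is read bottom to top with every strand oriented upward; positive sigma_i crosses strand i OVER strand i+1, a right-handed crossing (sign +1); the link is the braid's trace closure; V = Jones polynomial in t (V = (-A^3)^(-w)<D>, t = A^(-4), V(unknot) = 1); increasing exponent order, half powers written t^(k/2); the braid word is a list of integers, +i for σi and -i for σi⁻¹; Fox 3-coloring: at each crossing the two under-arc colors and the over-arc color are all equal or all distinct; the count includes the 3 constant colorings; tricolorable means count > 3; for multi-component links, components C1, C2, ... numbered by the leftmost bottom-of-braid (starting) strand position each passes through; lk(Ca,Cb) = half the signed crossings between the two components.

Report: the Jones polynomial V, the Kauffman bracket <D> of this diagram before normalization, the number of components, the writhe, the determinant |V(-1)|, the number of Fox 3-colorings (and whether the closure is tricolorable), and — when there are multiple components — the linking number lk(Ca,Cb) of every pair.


V(t) = -t^-1 + 2 - t + 2t^2 - t^3 + t^4 - t^5
bracket: -A^-14 + A^-10 - A^-6 + 2A^-2 - A^2 + 2A^6 - A^10, w = +2
1 component, writhe +2, over 12 crossings
det 9, colorings 9 of 3^12 — tricolorable
observation: the span of V is 6, forcing >= 6 crossings in any diagram


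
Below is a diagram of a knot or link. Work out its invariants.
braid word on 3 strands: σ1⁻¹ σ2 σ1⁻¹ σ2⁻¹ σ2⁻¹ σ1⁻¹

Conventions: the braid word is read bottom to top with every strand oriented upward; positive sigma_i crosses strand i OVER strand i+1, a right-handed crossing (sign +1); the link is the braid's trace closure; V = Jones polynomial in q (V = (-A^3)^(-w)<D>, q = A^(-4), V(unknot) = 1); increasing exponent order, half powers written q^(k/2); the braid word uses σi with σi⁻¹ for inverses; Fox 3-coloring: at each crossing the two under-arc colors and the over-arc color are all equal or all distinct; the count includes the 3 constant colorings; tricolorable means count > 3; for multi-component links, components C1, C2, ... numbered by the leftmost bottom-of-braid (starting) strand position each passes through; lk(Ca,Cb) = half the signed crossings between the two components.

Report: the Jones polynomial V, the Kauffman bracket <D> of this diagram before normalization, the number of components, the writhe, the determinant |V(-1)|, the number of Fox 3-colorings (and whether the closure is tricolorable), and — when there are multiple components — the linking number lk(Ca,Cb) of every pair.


Jones polynomial: V(q) = -q^-6 + q^-5 - q^-4 + 2q^-3 - q^-2 + q^-1
<D> = A^-8 - A^-4 + 2 - A^4 + A^8 - A^12; writhe -4
components 1, writhe -4 (6 crossings)
3-colorings: 3 of 3^6, det 7 — not tricolorable
note: w = -4 (over 6 crossings) is diagram-only; (-A^3)^(4) removes it from V


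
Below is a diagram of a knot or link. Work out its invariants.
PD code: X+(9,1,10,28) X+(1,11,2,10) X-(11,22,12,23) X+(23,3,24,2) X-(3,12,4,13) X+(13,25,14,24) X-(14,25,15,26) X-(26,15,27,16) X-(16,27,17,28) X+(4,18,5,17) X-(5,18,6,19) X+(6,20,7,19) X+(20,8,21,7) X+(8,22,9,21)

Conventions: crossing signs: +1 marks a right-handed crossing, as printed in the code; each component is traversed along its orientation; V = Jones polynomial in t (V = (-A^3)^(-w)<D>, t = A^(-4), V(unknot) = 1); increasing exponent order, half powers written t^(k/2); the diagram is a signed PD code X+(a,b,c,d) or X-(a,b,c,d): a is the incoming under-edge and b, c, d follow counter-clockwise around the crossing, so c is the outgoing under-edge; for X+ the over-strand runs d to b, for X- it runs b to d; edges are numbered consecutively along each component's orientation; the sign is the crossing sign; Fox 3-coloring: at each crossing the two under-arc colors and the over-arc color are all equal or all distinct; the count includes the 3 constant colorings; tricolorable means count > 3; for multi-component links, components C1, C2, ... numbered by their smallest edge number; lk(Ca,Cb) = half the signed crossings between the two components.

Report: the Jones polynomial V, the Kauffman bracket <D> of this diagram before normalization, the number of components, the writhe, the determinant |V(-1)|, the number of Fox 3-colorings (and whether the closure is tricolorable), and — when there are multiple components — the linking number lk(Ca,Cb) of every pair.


V(t) = -t^-2 + 3t^-1 - 4 + 6t - 6t^2 + 6t^3 - 5t^4 + 3t^5 - t^6
bracket: -A^-18 + 3A^-14 - 5A^-10 + 6A^-6 - 6A^-2 + 6A^2 - 4A^6 + 3A^10 - A^14, w = +2
1 component, writhe +2, over 14 crossings
det 35, colorings 3 of 3^14 — not tricolorable
observation: V spans 8 powers of t: at least 8 crossings in any diagram


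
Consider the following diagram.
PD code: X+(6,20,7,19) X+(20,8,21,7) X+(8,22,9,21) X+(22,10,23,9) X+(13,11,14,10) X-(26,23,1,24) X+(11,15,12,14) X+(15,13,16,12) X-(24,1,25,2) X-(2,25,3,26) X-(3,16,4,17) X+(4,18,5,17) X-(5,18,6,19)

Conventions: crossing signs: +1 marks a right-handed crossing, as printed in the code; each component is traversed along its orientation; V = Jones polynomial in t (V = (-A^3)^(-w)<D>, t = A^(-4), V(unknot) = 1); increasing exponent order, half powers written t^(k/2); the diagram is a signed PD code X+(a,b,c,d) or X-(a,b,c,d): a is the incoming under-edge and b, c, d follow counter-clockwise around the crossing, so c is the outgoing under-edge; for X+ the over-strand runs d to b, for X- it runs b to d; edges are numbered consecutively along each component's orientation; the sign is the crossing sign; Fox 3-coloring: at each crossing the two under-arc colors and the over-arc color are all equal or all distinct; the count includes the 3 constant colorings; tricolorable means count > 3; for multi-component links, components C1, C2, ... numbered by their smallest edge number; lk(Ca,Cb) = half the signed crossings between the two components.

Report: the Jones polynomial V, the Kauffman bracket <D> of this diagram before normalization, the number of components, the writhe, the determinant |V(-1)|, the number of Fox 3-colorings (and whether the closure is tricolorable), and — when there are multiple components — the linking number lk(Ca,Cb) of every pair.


V(t) = -t^-2 + t^-1 - 2 + 5t - 3t^2 + 5t^3 - 5t^4 + 2t^5 - 2t^6 + t^7
bracket: -A^-19 + 2A^-15 - 2A^-11 + 5A^-7 - 5A^-3 + 3A - 5A^5 + 2A^9 - A^13 + A^17, w = +3
1 component, writhe +3, over 13 crossings
det 27, colorings 81 of 3^13 — tricolorable
observation: det 27 = |V(-1)|; divisible by 3, so tricolorable


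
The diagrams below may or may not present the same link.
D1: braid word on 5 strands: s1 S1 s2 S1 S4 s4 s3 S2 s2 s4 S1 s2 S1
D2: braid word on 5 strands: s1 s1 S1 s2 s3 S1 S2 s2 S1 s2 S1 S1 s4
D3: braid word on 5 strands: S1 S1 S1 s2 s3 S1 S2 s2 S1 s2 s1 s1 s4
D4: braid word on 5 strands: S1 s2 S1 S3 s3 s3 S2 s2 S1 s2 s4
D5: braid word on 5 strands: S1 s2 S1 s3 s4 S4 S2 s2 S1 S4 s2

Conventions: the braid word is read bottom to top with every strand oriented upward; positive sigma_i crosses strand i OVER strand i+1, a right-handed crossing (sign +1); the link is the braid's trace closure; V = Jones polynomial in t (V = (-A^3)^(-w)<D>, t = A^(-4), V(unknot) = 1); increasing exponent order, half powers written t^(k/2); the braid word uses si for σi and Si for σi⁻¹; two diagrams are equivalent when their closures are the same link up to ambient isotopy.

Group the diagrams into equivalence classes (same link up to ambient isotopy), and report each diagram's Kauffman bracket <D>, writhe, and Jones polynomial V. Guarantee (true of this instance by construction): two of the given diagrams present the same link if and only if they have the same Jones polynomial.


grouping into links: {D1, D2, D3, D4, D5}
V(D1) = t^(-7/2) - 2t^(-5/2) + t^(-3/2) - 2t^(-1/2) + t^(1/2) - t^(3/2)  (w +1, c 13, <D> = A^-3 - A + 2A^5 - A^9 + 2A^13 - A^17)
V(D2) = t^(-7/2) - 2t^(-5/2) + t^(-3/2) - 2t^(-1/2) + t^(1/2) - t^(3/2)  (w +1, c 13, <D> = A^-3 - A + 2A^5 - A^9 + 2A^13 - A^17)
V(D3) = t^(-7/2) - 2t^(-5/2) + t^(-3/2) - 2t^(-1/2) + t^(1/2) - t^(3/2)  (w +1, c 13, <D> = A^-3 - A + 2A^5 - A^9 + 2A^13 - A^17)
V(D4) = t^(-7/2) - 2t^(-5/2) + t^(-3/2) - 2t^(-1/2) + t^(1/2) - t^(3/2)  [11 crossings, <D> = A^-3 - A + 2A^5 - A^9 + 2A^13 - A^17, w = +1]
V(D5) = t^(-7/2) - 2t^(-5/2) + t^(-3/2) - 2t^(-1/2) + t^(1/2) - t^(3/2)  [11 crossings, <D> = A^-9 - A^-5 + 2A^-1 - A^3 + 2A^7 - A^11, w = -1]
key observation: all 5 diagrams share one V(t), hence one class


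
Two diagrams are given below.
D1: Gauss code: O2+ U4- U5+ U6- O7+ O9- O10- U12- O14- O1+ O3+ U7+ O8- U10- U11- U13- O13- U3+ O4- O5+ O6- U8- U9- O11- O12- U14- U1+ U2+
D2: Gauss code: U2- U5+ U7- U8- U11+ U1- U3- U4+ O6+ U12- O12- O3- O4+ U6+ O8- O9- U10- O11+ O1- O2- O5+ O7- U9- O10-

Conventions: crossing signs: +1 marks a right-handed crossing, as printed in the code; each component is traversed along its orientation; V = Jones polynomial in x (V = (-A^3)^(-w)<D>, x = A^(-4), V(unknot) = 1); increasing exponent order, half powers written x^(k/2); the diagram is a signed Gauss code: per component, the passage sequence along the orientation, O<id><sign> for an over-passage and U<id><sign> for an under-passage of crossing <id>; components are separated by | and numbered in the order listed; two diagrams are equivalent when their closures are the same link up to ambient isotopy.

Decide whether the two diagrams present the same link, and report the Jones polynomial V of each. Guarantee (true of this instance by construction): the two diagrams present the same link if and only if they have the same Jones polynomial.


equivalent: no
D1 (bracket A^-8 - A^-4 + 2 - A^4 + A^8 - A^12; 14 crossings at w = -4): V = -x^-6 + x^-5 - x^-4 + 2x^-3 - x^-2 + x^-1
D2 (bracket A^-8 + 1 - A^4; 12 crossings at w = -4): V = -x^-4 + x^-3 + x^-1
key observation: 2 values of V(x) split the 2 diagrams


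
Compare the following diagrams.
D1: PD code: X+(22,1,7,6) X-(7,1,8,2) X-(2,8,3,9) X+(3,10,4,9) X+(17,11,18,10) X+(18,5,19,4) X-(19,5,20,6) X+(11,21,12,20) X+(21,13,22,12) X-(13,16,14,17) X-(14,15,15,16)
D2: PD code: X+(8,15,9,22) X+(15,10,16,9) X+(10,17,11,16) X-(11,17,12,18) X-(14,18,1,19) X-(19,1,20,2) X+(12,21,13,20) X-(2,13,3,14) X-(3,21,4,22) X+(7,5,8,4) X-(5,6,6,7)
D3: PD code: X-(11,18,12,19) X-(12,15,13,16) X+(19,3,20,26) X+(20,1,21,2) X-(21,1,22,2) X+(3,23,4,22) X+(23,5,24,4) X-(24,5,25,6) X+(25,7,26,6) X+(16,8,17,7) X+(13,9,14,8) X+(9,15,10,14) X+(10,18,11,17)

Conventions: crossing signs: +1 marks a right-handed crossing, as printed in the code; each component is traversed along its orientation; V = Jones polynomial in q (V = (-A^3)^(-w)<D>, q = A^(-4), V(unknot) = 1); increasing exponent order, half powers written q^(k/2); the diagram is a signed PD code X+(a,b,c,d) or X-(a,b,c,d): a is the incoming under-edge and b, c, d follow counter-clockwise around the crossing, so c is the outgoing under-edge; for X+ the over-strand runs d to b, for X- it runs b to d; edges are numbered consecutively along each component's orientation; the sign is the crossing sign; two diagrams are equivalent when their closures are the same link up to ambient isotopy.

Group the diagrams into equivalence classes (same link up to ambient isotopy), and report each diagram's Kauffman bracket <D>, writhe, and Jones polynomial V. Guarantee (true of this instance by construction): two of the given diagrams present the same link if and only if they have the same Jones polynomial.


equivalence classes: {D1, D3} | {D2}
D1 (bracket -A^-15 + A^-7 + A^-3 + A; 11 crossings at w = +1): V = -q^(1/2) - q^(3/2) - q^(5/2) + q^(9/2)
D2 (bracket A^-9 - A^-5 + 2A^-1 - A^3 + 2A^7 - A^11; 11 crossings at w = -1): V = q^(-7/2) - 2q^(-5/2) + q^(-3/2) - 2q^(-1/2) + q^(1/2) - q^(3/2)
V(D3) = -q^(1/2) - q^(3/2) - q^(5/2) + q^(9/2)  [13 crossings, <D> = -A^-3 + A^5 + A^9 + A^13, w = +5]
key observation: V(q) takes 2 values over 3 diagrams, fixing the grouping


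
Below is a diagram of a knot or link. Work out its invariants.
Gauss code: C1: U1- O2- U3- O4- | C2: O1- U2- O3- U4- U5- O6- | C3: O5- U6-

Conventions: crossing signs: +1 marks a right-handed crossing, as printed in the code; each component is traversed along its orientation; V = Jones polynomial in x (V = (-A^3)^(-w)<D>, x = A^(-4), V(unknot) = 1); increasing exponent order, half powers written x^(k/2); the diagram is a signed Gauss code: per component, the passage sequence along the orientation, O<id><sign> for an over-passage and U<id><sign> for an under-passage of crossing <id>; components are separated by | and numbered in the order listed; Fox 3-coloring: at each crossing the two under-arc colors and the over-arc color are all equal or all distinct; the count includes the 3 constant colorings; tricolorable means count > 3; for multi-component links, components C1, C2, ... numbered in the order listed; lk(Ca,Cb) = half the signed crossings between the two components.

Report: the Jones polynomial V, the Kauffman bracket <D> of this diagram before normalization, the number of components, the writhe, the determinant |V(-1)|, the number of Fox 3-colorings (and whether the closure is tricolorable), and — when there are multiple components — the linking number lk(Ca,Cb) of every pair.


V(x) = x^-8 - x^-7 + 2x^-6 - x^-5 + 2x^-4 + x^-2
bracket: A^-10 + 2A^-2 - A^2 + 2A^6 - A^10 + A^14, w = -6
3 components, writhe -6, over 6 crossings
lk(C1,C2) = -2
linking number lk(C1,C3) = 0
lk(C2,C3): -1
det 8, colorings 3 of 3^6 — not tricolorable
observation: span 6 respects span(V) <= c + mu - 1 = 8 for this 3-component diagram


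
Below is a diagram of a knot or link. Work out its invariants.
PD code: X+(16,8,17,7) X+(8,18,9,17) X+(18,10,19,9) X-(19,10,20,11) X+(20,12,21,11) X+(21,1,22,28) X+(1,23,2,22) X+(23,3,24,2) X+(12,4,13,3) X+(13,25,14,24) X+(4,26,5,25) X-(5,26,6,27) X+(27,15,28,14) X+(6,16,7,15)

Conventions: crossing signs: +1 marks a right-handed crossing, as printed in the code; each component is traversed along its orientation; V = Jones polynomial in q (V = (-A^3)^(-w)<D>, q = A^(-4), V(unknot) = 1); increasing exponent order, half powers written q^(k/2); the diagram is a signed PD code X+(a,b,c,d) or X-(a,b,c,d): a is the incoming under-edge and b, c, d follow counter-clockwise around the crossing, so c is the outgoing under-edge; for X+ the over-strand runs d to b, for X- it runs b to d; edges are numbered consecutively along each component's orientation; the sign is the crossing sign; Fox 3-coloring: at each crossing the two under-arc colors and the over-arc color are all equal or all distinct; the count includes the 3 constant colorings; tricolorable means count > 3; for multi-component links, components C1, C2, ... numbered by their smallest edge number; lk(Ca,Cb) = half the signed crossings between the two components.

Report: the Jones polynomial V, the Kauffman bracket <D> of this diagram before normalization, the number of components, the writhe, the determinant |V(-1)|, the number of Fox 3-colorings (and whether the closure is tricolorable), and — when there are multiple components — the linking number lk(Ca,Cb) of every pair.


Jones polynomial: V(q) = q^4 + q^6 - q^10
<D> = -A^-10 + A^6 + A^14; writhe +10
components 1, writhe +10 (14 crossings)
3-colorings: 3 of 3^14, det 1 — not tricolorable
note: the span of V is 6, forcing >= 6 crossings in any diagram


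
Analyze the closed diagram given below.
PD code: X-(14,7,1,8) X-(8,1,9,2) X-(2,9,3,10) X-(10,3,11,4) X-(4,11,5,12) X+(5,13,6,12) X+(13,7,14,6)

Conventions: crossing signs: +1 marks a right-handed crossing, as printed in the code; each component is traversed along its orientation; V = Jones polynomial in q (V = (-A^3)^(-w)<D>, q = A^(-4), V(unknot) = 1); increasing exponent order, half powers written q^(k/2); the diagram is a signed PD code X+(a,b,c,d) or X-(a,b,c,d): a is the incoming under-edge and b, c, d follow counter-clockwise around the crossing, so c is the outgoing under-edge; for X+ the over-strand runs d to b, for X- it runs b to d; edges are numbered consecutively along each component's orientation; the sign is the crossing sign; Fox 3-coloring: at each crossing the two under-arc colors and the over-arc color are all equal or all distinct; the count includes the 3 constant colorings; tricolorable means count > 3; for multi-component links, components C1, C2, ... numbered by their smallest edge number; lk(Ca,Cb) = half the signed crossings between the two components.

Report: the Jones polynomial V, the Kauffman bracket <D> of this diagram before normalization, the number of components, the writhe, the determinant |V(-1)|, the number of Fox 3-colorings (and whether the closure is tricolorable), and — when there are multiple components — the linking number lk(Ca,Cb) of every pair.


V = -q^-4 + q^-3 + q^-1
<D> = -A^-5 - A^3 + A^7 (w = -3)
1 component over 7 crossings, w = -3
9 Fox colorings among 3^7, |V(-1)| = 3: tricolorable
why: det 3 = |V(-1)|; divisible by 3, so tricolorable


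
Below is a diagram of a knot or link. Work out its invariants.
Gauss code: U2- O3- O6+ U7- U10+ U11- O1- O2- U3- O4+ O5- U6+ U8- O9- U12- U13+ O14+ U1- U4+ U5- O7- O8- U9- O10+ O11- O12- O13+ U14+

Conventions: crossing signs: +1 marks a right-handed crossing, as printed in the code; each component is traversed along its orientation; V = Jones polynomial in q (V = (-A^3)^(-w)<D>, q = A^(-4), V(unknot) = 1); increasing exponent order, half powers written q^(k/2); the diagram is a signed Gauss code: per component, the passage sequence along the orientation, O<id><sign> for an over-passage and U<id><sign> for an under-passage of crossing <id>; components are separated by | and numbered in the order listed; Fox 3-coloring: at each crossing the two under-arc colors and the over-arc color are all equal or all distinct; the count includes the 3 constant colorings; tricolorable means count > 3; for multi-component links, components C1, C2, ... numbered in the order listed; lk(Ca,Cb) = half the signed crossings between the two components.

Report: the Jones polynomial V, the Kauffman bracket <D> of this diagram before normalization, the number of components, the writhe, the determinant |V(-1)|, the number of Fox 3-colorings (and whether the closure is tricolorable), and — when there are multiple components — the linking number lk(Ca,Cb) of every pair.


V = -q^-4 + q^-3 + q^-1
<D> = A^-8 + 1 - A^4 (w = -4)
1 component over 14 crossings, w = -4
9 Fox colorings among 3^14, |V(-1)| = 3: tricolorable
why: V spans 3 powers of q: at least 3 crossings in any diagram


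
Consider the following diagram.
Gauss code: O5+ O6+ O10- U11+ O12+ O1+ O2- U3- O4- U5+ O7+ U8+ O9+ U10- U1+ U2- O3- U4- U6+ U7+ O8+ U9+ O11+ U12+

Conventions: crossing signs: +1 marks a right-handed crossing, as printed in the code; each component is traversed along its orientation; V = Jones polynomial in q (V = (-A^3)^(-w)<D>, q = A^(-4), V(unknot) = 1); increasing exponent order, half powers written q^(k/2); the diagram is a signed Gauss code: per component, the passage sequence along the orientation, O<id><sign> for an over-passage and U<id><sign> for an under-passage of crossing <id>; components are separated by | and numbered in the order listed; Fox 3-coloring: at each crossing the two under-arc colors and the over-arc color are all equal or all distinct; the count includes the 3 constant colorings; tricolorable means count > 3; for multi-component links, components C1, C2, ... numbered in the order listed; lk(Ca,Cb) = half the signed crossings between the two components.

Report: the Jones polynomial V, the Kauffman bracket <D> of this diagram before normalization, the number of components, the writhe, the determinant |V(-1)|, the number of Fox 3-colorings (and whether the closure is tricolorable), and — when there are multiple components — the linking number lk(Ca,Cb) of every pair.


Jones polynomial: V(q) = q + q^3 - q^4
<D> = -A^-4 + 1 + A^8; writhe +4
components 1, writhe +4 (12 crossings)
3-colorings: 9 of 3^12, det 3 — tricolorable
note: w = +4 (over 12 crossings) is diagram-only; (-A^3)^(-4) removes it from V


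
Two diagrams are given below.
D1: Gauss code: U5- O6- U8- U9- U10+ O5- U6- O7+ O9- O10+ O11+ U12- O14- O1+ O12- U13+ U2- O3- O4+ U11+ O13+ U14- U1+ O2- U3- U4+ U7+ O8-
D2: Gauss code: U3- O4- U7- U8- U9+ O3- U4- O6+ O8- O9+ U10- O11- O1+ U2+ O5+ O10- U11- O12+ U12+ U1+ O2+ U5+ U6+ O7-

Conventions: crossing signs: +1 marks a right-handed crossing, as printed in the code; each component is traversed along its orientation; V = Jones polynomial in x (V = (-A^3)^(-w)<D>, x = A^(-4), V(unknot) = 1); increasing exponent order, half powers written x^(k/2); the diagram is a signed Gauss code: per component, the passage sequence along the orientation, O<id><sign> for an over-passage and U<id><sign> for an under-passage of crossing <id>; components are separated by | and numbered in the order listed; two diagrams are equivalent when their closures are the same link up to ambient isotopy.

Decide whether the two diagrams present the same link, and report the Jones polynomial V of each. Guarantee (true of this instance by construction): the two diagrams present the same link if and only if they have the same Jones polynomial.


same link: yes
V(D1) = -x^-4 + x^-3 + x^-1  [14 crossings, <D> = A^-2 + A^6 - A^10, w = -2]
V(D2) = -x^-4 + x^-3 + x^-1  [12 crossings, <D> = A^4 + A^12 - A^16, w = 0]
insight: from 14 to 12 crossings by R-moves: one link, two diagrams


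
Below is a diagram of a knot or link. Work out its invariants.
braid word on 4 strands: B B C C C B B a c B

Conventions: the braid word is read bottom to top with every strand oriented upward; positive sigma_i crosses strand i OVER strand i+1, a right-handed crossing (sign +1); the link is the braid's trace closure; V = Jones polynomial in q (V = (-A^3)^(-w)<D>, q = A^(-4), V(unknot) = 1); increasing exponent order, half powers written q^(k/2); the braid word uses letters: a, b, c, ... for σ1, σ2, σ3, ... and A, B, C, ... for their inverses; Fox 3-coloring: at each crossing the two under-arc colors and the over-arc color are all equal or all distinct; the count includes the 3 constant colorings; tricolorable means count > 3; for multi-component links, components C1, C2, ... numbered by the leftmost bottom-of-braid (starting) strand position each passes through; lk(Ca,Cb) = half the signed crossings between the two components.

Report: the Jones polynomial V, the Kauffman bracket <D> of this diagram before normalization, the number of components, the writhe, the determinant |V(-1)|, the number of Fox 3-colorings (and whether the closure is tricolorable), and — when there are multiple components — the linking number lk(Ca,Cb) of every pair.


V = -q^(-21/2) + 3q^(-19/2) - 4q^(-17/2) + 5q^(-15/2) - 5q^(-13/2) + 4q^(-11/2) - 4q^(-9/2) + q^(-7/2) - q^(-5/2)
<D> = -A^-8 + A^-4 - 4 + 4A^4 - 5A^8 + 5A^12 - 4A^16 + 3A^20 - A^24 (w = -6)
2 components over 10 crossings, w = -6
lk(C1,C2): -2
3 Fox colorings among 3^10, |V(-1)| = 28: not tricolorable
why: summing lk over 1 pair gives -2


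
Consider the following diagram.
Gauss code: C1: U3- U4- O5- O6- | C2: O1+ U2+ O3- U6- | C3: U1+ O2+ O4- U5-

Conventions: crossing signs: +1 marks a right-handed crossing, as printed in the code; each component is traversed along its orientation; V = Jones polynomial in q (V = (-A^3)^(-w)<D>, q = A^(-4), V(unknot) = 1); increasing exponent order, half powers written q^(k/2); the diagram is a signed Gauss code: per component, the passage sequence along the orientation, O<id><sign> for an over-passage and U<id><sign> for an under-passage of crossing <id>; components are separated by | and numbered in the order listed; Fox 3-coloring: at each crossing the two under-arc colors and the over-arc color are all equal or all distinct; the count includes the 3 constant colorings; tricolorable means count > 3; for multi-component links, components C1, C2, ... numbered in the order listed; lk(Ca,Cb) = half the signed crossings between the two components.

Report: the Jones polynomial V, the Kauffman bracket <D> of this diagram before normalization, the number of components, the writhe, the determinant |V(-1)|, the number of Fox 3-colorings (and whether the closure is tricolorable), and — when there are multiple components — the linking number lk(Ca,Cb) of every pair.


Jones polynomial: V(q) = q^-4 + q^-2 + 2
<D> = 2A^-6 + A^2 + A^10; writhe -2
components 3, writhe -2 (6 crossings)
linking number lk(C1,C2) = -1
lk(C1,C3): -1
lk(C2,C3) = +1
3-colorings: 3 of 3^6, det 4 — not tricolorable
note: the span of V is 4, within the link bound 6 + 3 - 1


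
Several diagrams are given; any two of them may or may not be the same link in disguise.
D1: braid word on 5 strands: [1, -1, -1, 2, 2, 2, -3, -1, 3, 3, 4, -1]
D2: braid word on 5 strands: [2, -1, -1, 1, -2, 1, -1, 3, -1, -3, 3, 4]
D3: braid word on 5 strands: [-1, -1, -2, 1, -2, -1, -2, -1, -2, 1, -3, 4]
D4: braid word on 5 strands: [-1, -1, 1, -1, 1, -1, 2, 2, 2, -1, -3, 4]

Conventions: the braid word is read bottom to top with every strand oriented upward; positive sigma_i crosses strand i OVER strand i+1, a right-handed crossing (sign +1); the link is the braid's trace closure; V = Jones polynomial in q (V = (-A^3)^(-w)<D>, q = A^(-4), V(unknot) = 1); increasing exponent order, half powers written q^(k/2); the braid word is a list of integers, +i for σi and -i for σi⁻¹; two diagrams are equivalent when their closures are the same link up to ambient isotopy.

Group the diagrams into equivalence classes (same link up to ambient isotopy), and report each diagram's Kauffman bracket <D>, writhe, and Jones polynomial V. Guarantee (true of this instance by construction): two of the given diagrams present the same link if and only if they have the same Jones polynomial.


grouping into links: {D1, D4} | {D2} | {D3}
V(D1) = -q^-3 + q^-2 - q^-1 + 3 - q + q^2 - q^3  (w +2, c 12, <D> = -A^-6 + A^-2 - A^2 + 3A^6 - A^10 + A^14 - A^18)
V(D2) = 1  (w 0, c 12, <D> = 1)
V(D3) = -q^-7 + q^-6 - q^-5 + q^-4 + q^-2  (w -6, c 12, <D> = A^-10 + A^-2 - A^2 + A^6 - A^10)
D4 (bracket -A^-12 + A^-8 - A^-4 + 3 - A^4 + A^8 - A^12; 12 crossings at w = 0): V = -q^-3 + q^-2 - q^-1 + 3 - q + q^2 - q^3
key observation: V(q) takes 3 values over 4 diagrams, fixing the grouping


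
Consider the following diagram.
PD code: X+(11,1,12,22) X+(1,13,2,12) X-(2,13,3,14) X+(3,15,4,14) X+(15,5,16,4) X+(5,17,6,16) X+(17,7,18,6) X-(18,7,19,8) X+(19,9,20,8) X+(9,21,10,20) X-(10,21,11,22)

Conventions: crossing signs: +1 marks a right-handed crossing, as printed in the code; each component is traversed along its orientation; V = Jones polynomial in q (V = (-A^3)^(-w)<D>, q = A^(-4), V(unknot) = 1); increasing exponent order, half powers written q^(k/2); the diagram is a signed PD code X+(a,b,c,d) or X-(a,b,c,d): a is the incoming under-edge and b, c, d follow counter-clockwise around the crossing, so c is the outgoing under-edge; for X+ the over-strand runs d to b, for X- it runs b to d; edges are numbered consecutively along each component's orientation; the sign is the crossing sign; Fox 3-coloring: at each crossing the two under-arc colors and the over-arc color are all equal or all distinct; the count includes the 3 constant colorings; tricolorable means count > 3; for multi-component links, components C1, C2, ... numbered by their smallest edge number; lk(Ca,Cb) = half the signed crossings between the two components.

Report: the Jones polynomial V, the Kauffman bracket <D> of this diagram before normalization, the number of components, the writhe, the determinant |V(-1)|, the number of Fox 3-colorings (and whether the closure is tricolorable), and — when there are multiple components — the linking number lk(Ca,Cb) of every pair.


Jones polynomial: V(q) = q^2 + q^4 - q^5 + q^6 - q^7
<D> = A^-13 - A^-9 + A^-5 - A^-1 - A^7; writhe +5
components 1, writhe +5 (11 crossings)
3-colorings: 3 of 3^11, det 5 — not tricolorable
note: the span of V is 5, forcing >= 5 crossings in any diagram


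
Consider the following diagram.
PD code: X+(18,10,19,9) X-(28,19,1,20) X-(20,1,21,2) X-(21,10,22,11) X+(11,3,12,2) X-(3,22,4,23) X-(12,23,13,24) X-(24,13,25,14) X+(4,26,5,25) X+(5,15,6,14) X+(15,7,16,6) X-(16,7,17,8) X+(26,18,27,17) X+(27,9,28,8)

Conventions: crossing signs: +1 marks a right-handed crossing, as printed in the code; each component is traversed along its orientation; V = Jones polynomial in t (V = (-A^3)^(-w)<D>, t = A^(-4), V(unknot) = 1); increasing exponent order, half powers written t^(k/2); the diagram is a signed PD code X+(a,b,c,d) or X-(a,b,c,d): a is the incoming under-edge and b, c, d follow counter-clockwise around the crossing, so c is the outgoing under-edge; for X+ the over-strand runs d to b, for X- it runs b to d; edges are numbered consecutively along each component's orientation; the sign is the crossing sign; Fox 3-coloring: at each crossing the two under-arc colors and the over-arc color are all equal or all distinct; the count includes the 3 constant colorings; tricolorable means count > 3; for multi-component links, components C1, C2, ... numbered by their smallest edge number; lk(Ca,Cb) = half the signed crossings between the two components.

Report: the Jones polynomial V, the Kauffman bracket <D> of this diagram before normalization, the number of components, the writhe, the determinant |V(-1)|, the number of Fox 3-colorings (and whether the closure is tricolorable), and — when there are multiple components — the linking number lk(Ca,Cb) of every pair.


Jones polynomial: V(t) = -t^-3 + t^-2 - t^-1 + 3 - t + t^2 - t^3
<D> = -A^-12 + A^-8 - A^-4 + 3 - A^4 + A^8 - A^12; writhe 0
components 1, writhe 0 (14 crossings)
3-colorings: 27 of 3^14, det 9 — tricolorable
note: V is palindromic (span 6, det 9): t -> 1/t fixes it; necessary, not sufficient, for amphichirality


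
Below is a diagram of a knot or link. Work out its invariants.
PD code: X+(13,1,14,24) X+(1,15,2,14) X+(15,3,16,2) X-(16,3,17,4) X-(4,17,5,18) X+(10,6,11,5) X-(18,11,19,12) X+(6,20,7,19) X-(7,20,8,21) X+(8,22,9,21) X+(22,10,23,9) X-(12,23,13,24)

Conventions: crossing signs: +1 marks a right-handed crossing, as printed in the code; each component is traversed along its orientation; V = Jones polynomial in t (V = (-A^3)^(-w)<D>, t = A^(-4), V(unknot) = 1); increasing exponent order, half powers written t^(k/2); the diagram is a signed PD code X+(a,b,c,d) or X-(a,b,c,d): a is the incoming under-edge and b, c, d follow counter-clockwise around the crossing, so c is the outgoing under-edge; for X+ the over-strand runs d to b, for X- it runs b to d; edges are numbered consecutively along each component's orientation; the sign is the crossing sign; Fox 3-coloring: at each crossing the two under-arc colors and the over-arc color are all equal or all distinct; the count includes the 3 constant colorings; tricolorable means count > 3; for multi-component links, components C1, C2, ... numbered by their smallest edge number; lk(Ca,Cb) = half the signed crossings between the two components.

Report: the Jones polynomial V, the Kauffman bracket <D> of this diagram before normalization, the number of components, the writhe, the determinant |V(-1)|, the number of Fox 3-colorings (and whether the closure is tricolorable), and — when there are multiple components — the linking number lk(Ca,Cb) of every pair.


Jones polynomial: V(t) = t + t^3 - t^4
<D> = -A^-10 + A^-6 + A^2; writhe +2
components 1, writhe +2 (12 crossings)
3-colorings: 9 of 3^12, det 3 — tricolorable
note: V spans 3 powers of t: at least 3 crossings in any diagram


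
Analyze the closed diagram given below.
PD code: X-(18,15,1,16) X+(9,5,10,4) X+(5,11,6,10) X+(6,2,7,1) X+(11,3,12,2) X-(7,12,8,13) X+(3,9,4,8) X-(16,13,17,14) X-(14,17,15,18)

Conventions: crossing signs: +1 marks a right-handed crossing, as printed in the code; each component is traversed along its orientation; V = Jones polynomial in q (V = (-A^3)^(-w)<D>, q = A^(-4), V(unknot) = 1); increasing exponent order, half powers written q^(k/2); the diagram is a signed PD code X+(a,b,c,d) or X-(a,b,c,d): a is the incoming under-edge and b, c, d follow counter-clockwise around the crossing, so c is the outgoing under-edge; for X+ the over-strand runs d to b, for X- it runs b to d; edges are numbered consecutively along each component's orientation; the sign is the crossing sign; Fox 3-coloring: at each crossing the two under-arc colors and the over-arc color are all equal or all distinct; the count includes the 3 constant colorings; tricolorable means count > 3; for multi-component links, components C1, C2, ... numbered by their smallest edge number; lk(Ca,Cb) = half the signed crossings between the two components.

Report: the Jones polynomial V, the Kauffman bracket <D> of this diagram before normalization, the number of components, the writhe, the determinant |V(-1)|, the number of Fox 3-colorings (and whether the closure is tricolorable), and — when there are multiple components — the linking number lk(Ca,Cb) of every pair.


V = -q^-3 + q^-2 - q^-1 + 3 - q + q^2 - q^3
<D> = A^-9 - A^-5 + A^-1 - 3A^3 + A^7 - A^11 + A^15 (w = +1)
1 component over 9 crossings, w = +1
27 Fox colorings among 3^9, |V(-1)| = 9: tricolorable
why: w = +1 shifts under R1 moves; the (-A^3)^(-1) factor cancels that in V
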